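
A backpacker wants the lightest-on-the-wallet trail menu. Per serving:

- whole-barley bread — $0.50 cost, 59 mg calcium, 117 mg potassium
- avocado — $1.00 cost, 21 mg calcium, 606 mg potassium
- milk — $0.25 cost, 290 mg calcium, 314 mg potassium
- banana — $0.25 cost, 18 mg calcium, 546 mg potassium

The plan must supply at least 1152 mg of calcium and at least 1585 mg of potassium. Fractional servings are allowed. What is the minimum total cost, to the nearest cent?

For a min-cost LP with two ≥-constraints, a basic feasible solution has at most two positive variables.
whole-barley bread only: max(1152/59, 1585/117) = 19.53 servings → $9.76.
avocado only: max(1152/21, 1585/606) = 54.86 servings → $54.86.
milk only: max(1152/290, 1585/314) = 5.048 servings → $1.26.
banana only: max(1152/18, 1585/546) = 64 servings → $16.00.
whole-barley bread + avocado: the both-tight solution has a negative serving — not a feasible corner.
whole-barley bread + milk with both tight: 6.357 servings and 2.679 servings → $3.85.
whole-barley bread + banana: intersection lies outside the first quadrant.
avocado + milk with both tight: 0.5789 servings and 3.93 servings → $1.56.
avocado + banana with both targets exact would need a negative amount; discard.
milk + banana with both tight: 3.933 servings and 0.6413 servings → $1.14.
Cheapest feasible corner: $1.14.

$1.14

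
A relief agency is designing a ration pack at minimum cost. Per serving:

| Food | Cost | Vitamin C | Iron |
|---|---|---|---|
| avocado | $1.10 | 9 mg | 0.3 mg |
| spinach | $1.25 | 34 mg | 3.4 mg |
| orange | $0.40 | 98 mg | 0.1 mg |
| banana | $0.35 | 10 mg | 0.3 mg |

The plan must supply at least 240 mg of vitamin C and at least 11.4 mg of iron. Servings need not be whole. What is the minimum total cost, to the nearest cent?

$4.66

An LP optimum is at a vertex; with two nutrient constraints at most two foods are used. Check each candidate.
avocado only: max(240/9, 11.4/0.3) = 38 servings → $41.80.
spinach only: max(240/34, 11.4/3.4) = 7.059 servings → $8.82.
orange only: max(240/98, 11.4/0.1) = 114 servings → $45.60.
banana only: max(240/10, 11.4/0.3) = 38 servings → $13.30.
avocado + spinach with both tight: 21 servings and 1.5 servings → $24.98.
avocado + orange with both targets exact would need a negative amount; discard.
avocado + banana: the both-tight solution has a negative serving — not a feasible corner.
spinach + orange with both tight: 3.315 servings and 1.299 servings → $4.66.
spinach + banana with both tight: 1.765 servings and 18 servings → $8.51.
orange + banana: intersection lies outside the first quadrant.
Cheapest feasible corner: $4.66.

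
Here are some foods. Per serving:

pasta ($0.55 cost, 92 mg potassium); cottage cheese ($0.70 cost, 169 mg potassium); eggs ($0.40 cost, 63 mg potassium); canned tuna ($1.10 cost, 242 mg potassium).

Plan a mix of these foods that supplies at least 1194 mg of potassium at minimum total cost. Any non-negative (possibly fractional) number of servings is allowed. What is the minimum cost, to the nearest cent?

Cost per mg of potassium: cottage cheese $0.0041, canned tuna $0.0045, pasta $0.0060, eggs $0.0063.
With no serving limits, use only cottage cheese: 1194 mg / 169 mg = 7.065 servings × $0.70 = $4.95.

$4.95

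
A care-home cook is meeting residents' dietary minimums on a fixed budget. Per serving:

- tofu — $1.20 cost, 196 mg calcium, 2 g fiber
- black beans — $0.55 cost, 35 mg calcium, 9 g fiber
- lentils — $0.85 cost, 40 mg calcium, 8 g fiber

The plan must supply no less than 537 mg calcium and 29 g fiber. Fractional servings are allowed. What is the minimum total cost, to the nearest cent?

This is a tiny linear program; its minimum lies at a vertex of the feasible set. List the vertices and price them.
tofu only: max(537/196, 29/2) = 14.5 servings → $17.40.
black beans only: max(537/35, 29/9) = 15.34 servings → $8.44.
lentils only: max(537/40, 29/8) = 13.43 servings → $11.41.
tofu + black beans with both tight: 2.254 servings and 2.721 servings → $4.20.
tofu + lentils with both tight: 2.108 servings and 3.098 servings → $5.16.
black beans + lentils with both targets exact would need a negative amount; discard.
The minimum over all feasible corners is $4.20.

$4.20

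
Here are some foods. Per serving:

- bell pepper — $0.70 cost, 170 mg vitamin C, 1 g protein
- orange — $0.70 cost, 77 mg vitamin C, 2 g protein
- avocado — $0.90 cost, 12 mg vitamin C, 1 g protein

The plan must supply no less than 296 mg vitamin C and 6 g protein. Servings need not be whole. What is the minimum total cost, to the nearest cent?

A basic optimal solution has at most two foods positive. Try each food alone and each pair with both targets met exactly.
bell pepper only: max(296/170, 6/1) = 6 servings → $4.20.
orange only: max(296/77, 6/2) = 3.844 servings → $2.69.
avocado only: max(296/12, 6/1) = 24.67 servings → $22.20.
bell pepper + orange with both tight: 0.4943 servings and 2.753 servings → $2.27.
bell pepper + avocado with both tight: 1.418 servings and 4.582 servings → $5.12.
orange + avocado: the both-tight solution has a negative serving — not a feasible corner.
Cheapest feasible corner: $2.27.

$2.27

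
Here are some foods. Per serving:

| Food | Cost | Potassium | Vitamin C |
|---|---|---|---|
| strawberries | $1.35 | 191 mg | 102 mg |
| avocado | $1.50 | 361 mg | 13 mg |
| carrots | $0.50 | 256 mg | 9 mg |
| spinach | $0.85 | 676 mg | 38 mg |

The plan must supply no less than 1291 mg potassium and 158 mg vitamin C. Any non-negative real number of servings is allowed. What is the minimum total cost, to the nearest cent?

With two linear requirements the optimum uses one or two foods; enumerate the corners.
strawberries only: max(1291/191, 158/102) = 6.759 servings → $9.12.
avocado only: max(1291/361, 158/13) = 12.15 servings → $18.23.
carrots only: max(1291/256, 158/9) = 17.56 servings → $8.78.
spinach only: max(1291/676, 158/38) = 4.158 servings → $3.53.
strawberries + avocado with both tight: 1.172 servings and 2.956 servings → $6.02.
strawberries + carrots with both tight: 1.182 servings and 4.161 servings → $3.68.
strawberries + spinach with both tight: 0.9361 servings and 1.645 servings → $2.66.
avocado + carrots: intersection lies outside the first quadrant.
avocado + spinach: intersection lies outside the first quadrant.
carrots + spinach: intersection lies outside the first quadrant.
So the least-cost plan costs $2.66.

$2.66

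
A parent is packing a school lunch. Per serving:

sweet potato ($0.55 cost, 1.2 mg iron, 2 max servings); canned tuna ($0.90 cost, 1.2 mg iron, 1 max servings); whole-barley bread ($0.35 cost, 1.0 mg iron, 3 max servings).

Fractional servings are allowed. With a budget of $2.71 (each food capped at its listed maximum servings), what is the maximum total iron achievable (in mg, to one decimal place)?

6.1 mg

Iron per dollar: whole-barley bread 2.857, sweet potato 2.182, canned tuna 1.333.
Take 3 servings of whole-barley bread: spends $1.05, +3.0 mg iron (running total 3.0 mg).
Take 2 servings of sweet potato: spends $1.10, +2.4 mg iron (running total 5.4 mg).
Take 0.6222 servings of canned tuna: spends $0.56, +0.7 mg iron (running total 6.1 mg).
Filling greedily by iron-per-dollar is optimal for one linear limit, giving 6.1 mg.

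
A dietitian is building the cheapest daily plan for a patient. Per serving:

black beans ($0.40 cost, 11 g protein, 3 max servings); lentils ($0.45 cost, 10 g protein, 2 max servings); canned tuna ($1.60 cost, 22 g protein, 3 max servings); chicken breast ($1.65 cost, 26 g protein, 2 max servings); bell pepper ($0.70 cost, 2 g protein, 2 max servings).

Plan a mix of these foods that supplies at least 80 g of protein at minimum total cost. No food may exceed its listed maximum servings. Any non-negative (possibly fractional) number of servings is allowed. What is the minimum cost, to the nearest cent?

$3.81

Cost per g of protein: black beans $0.0364, lentils $0.0450, chicken breast $0.0635, canned tuna $0.0727, bell pepper $0.3500.
Take 3 servings of black beans: +33.0 g protein for $1.20 (total $1.20, still need 47.0 g).
Take 2 servings of lentils: +20.0 g protein for $0.90 (total $2.10, still need 27.0 g).
Take 1.038 servings of chicken breast: +27.0 g protein for $1.71 (total $3.81, still need 0.0 g).
Filling from the cheapest source first is optimal under one linear minimum: $3.81.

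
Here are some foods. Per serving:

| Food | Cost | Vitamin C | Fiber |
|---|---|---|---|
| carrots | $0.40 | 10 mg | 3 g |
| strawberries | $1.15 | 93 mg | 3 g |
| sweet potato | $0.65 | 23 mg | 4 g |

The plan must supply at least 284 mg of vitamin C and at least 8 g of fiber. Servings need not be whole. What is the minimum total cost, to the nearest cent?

$3.51

At the optimum either one food covers both requirements or two foods hit both targets exactly; no other combination can be cheaper.
carrots only: max(284/10, 8/3) = 28.4 servings → $11.36.
strawberries only: max(284/93, 8/3) = 3.054 servings → $3.51.
sweet potato only: max(284/23, 8/4) = 12.35 servings → $8.03.
carrots + strawberries: intersection lies outside the first quadrant.
carrots + sweet potato with both targets exact would need a negative amount; discard.
strawberries + sweet potato: the both-tight solution has a negative serving — not a feasible corner.
So the least-cost plan costs $3.51.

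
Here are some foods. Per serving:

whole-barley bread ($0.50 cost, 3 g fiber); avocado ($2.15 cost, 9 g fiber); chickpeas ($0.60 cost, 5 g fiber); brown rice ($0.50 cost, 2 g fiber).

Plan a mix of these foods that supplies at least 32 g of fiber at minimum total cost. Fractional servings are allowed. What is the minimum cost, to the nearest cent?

Cost per g of fiber: chickpeas $0.1200, whole-barley bread $0.1667, avocado $0.2389, brown rice $0.2500.
With no serving limits, use only chickpeas: 32 g / 5 g = 6.4 servings × $0.60 = $3.84.

$3.84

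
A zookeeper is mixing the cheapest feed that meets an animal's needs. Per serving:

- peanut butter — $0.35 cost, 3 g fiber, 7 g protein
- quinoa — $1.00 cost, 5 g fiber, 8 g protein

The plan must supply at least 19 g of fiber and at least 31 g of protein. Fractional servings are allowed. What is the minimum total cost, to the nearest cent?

$2.22

This is a tiny linear program; its minimum lies at a vertex of the feasible set. List the vertices and price them.
peanut butter only: max(19/3, 31/7) = 6.333 servings → $2.22.
quinoa only: max(19/5, 31/8) = 3.875 servings → $3.88.
peanut butter + quinoa with both tight: 0.2727 servings and 3.636 servings → $3.73.
Cheapest feasible corner: $2.22.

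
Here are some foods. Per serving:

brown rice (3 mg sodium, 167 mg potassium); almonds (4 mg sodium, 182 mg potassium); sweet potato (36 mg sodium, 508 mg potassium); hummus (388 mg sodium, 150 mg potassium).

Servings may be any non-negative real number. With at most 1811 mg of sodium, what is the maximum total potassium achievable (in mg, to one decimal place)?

100812.3 mg

Potassium per mg sodium: brown rice 55.67, almonds 45.5, sweet potato 14.11, hummus 0.3866.
With no serving limits, spend the whole sodium allowance on brown rice: 1811 mg / 3 mg × 167 mg = 100812.3 mg.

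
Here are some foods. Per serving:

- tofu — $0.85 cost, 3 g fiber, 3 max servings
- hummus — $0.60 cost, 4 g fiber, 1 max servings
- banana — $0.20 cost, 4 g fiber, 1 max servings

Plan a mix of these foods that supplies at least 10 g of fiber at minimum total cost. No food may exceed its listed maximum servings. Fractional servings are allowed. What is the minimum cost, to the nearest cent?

$1.37

Cost per g of fiber: banana $0.0500, hummus $0.1500, tofu $0.2833.
Take 1 serving of banana: +4.0 g fiber for $0.20 (total $0.20, still need 6.0 g).
Take 1 serving of hummus: +4.0 g fiber for $0.60 (total $0.80, still need 2.0 g).
Take 0.6667 servings of tofu: +2.0 g fiber for $0.57 (total $1.37, still need 0.0 g).
Filling from the cheapest source first is optimal under one linear minimum: $1.37.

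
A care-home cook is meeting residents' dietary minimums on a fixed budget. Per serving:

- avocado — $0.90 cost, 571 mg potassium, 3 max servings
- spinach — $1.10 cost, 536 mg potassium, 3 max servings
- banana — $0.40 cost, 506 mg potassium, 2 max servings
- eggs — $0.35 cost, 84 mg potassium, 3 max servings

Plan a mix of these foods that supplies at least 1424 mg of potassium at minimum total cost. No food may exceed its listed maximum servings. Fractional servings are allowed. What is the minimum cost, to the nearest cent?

Cost per mg of potassium: banana $0.0008, avocado $0.0016, spinach $0.0021, eggs $0.0042.
Take 2 servings of banana: +1012.0 mg potassium for $0.80 (total $0.80, still need 412.0 mg).
Take 0.7215 servings of avocado: +412.0 mg potassium for $0.65 (total $1.45, still need 0.0 mg).
Greedy by cheapest-per-mg is optimal for a single linear constraint, so the minimum cost is $1.45.

$1.45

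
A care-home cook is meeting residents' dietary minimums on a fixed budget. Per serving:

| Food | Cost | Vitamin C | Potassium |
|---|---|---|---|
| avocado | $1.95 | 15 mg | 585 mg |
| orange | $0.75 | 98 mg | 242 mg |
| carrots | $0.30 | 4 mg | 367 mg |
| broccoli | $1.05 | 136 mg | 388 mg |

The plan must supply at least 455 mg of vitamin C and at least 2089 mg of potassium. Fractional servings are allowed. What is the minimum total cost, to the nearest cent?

Check every corner: each single food scaled to meet both minima, and each pair solved so both constraints bind.
avocado only: max(455/15, 2089/585) = 30.33 servings → $59.15.
orange only: max(455/98, 2089/242) = 8.632 servings → $6.47.
carrots only: max(455/4, 2089/367) = 113.8 servings → $34.12.
broccoli only: max(455/136, 2089/388) = 5.384 servings → $5.65.
avocado + orange with both tight: 1.762 servings and 4.373 servings → $6.72.
avocado + carrots: the both-tight solution has a negative serving — not a feasible corner.
avocado + broccoli with both tight: 1.459 servings and 3.185 servings → $6.19.
orange + carrots with both tight: 4.533 servings and 2.703 servings → $4.21.
orange + broccoli: intersection lies outside the first quadrant.
carrots + broccoli with both tight: 2.224 servings and 3.28 servings → $4.11.
The minimum over all feasible corners is $4.11.

$4.11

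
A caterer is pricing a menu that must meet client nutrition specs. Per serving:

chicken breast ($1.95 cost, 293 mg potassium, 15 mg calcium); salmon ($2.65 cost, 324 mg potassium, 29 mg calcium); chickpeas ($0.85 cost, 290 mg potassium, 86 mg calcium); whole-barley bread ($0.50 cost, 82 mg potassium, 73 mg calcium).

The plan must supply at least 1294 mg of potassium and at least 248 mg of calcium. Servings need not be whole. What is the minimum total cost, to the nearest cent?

Check every corner: each single food scaled to meet both minima, and each pair solved so both constraints bind.
chicken breast only: max(1294/293, 248/15) = 16.53 servings → $32.24.
salmon only: max(1294/324, 248/29) = 8.552 servings → $22.66.
chickpeas only: max(1294/290, 248/86) = 4.462 servings → $3.79.
whole-barley bread only: max(1294/82, 248/73) = 15.78 servings → $7.89.
chicken breast + salmon: intersection lies outside the first quadrant.
chicken breast + chickpeas with both tight: 1.888 servings and 2.554 servings → $5.85.
chicken breast + whole-barley bread with both tight: 3.677 servings and 2.642 servings → $8.49.
salmon + chickpeas with both tight: 2.023 servings and 2.201 servings → $7.23.
salmon + whole-barley bread with both tight: 3.484 servings and 2.013 servings → $10.24.
chickpeas + whole-barley bread: intersection lies outside the first quadrant.
The minimum over all feasible corners is $3.79.

$3.79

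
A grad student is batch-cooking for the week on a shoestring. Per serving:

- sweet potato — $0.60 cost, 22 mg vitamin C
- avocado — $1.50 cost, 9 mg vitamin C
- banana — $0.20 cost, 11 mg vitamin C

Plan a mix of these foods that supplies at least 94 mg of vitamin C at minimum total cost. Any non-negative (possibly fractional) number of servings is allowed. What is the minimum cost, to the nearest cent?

Cost per mg of vitamin C: banana $0.0182, sweet potato $0.0273, avocado $0.1667.
With no serving limits, use only banana: 94 mg / 11 mg = 8.545 servings × $0.20 = $1.71.

$1.71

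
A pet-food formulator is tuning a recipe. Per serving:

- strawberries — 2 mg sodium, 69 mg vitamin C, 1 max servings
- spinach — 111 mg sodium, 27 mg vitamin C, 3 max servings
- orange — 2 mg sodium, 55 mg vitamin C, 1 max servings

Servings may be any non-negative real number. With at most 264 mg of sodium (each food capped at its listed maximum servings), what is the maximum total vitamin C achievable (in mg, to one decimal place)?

Vitamin C per mg sodium: strawberries 34.5, orange 27.5, spinach 0.2432.
Take 1 serving of strawberries: uses 2 mg sodium, +69.0 mg vitamin C (running total 69.0 mg).
Take 1 serving of orange: uses 2 mg sodium, +55.0 mg vitamin C (running total 124.0 mg).
Take 2.342 servings of spinach: uses 260 mg sodium, +63.2 mg vitamin C (running total 187.2 mg).
Greedy by best ratio exhausts the sodium allowance optimally: 187.2 mg.

187.2 mg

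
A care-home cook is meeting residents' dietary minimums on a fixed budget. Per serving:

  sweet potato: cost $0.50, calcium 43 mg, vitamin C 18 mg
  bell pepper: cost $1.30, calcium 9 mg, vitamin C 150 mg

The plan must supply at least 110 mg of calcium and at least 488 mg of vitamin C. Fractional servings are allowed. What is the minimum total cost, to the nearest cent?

Check every corner: each single food scaled to meet both minima, and each pair solved so both constraints bind.
sweet potato only: max(110/43, 488/18) = 27.11 servings → $13.56.
bell pepper only: max(110/9, 488/150) = 12.22 servings → $15.89.
sweet potato + bell pepper with both tight: 1.926 servings and 3.022 servings → $4.89.
Cheapest feasible corner: $4.89.

$4.89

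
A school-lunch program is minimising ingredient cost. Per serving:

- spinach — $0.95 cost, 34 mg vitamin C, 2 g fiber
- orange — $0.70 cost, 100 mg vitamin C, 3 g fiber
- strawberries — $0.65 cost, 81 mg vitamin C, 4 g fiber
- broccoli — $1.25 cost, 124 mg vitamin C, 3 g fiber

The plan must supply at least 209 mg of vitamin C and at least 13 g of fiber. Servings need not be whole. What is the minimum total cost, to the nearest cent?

$2.11

At the optimum either one food covers both requirements or two foods hit both targets exactly; no other combination can be cheaper.
spinach only: max(209/34, 13/2) = 6.5 servings → $6.17.
orange only: max(209/100, 13/3) = 4.333 servings → $3.03.
strawberries only: max(209/81, 13/4) = 3.25 servings → $2.11.
broccoli only: max(209/124, 13/3) = 4.333 servings → $5.42.
spinach + orange with both targets exact would need a negative amount; discard.
spinach + strawberries: intersection lies outside the first quadrant.
spinach + broccoli with both targets exact would need a negative amount; discard.
orange + strawberries with both targets exact would need a negative amount; discard.
orange + broccoli: intersection lies outside the first quadrant.
strawberries + broccoli: intersection lies outside the first quadrant.
Cheapest feasible corner: $2.11.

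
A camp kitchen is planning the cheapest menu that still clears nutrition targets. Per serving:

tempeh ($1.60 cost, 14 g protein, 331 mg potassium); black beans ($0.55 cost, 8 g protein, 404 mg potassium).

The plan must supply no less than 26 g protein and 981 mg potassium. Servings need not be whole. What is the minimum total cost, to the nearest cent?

$1.79

Minimising a linear cost over {protein ≥ 26, potassium ≥ 981, servings ≥ 0} — the optimum is at a vertex, using one or two foods.
tempeh only: max(26/14, 981/331) = 2.964 servings → $4.74.
black beans only: max(26/8, 981/404) = 3.25 servings → $1.79.
tempeh + black beans with both tight: 0.883 servings and 1.705 servings → $2.35.
Cheapest feasible corner: $1.79.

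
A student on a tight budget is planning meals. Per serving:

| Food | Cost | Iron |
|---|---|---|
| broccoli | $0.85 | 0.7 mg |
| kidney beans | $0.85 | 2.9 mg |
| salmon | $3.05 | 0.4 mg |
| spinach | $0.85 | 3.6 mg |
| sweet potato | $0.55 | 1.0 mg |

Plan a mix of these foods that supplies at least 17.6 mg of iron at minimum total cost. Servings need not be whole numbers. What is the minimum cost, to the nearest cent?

Cost per mg of iron: spinach $0.2361, kidney beans $0.2931, sweet potato $0.5500, broccoli $1.2143, salmon $7.6250.
With no serving limits, use only spinach: 17.6 mg / 3.6 mg = 4.889 servings × $0.85 = $4.16.

$4.16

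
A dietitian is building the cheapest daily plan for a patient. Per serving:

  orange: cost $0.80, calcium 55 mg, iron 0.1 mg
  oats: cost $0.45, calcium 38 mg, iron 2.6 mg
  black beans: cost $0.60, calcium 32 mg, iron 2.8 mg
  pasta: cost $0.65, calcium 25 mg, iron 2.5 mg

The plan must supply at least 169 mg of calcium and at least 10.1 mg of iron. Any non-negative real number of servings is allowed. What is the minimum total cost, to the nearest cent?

For a min-cost LP with two ≥-constraints, a basic feasible solution has at most two positive variables.
orange only: max(169/55, 10.1/0.1) = 101 servings → $80.80.
oats only: max(169/38, 10.1/2.6) = 4.447 servings → $2.00.
black beans only: max(169/32, 10.1/2.8) = 5.281 servings → $3.17.
pasta only: max(169/25, 10.1/2.5) = 6.76 servings → $4.39.
orange + oats with both tight: 0.3994 servings and 3.869 servings → $2.06.
orange + black beans with both tight: 0.9947 servings and 3.572 servings → $2.94.
orange + pasta with both tight: 1.259 servings and 3.99 servings → $3.60.
oats + black beans: the both-tight solution has a negative serving — not a feasible corner.
oats + pasta: the both-tight solution has a negative serving — not a feasible corner.
black beans + pasta: the both-tight solution has a negative serving — not a feasible corner.
Cheapest feasible corner: $2.00.

$2.00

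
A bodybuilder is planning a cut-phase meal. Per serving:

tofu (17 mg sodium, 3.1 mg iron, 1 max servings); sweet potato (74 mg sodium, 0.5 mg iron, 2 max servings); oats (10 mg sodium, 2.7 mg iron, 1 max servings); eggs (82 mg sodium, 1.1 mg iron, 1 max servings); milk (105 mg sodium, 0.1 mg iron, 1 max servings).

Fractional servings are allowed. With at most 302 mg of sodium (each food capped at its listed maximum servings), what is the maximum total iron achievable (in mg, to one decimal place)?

Iron per mg sodium: oats 0.27, tofu 0.1824, eggs 0.01341, sweet potato 0.006757, milk 0.0009524.
Take 1 serving of oats: uses 10 mg sodium, +2.7 mg iron (running total 2.7 mg).
Take 1 serving of tofu: uses 17 mg sodium, +3.1 mg iron (running total 5.8 mg).
Take 1 serving of eggs: uses 82 mg sodium, +1.1 mg iron (running total 6.9 mg).
Take 2 servings of sweet potato: uses 148 mg sodium, +1.0 mg iron (running total 7.9 mg).
Take 0.4286 servings of milk: uses 45 mg sodium, +0.0 mg iron (running total 7.9 mg).
Filling greedily by iron-per-mg sodium is optimal for one linear limit, giving 7.9 mg.

7.9 mg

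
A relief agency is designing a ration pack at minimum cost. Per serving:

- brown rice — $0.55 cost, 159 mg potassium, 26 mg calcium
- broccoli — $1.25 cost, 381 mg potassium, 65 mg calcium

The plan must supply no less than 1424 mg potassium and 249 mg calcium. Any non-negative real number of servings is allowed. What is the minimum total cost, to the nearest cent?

$4.79

The cheapest plan sits at a corner of the feasible region — with two constraints it uses at most two foods.
brown rice only: max(1424/159, 249/26) = 9.577 servings → $5.27.
broccoli only: max(1424/381, 249/65) = 3.831 servings → $4.79.
brown rice + broccoli with both targets exact would need a negative amount; discard.
The minimum over all feasible corners is $4.79.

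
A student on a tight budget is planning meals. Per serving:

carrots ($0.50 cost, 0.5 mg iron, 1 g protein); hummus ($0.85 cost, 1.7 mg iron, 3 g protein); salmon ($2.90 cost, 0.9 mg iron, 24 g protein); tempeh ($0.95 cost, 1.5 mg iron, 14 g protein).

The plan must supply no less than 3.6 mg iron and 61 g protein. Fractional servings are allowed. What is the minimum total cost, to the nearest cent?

$4.14

An LP optimum is at a vertex; with two nutrient constraints at most two foods are used. Check each candidate.
carrots only: max(3.6/0.5, 61/1) = 61 servings → $30.50.
hummus only: max(3.6/1.7, 61/3) = 20.33 servings → $17.28.
salmon only: max(3.6/0.9, 61/24) = 4 servings → $11.60.
tempeh only: max(3.6/1.5, 61/14) = 4.357 servings → $4.14.
carrots + hummus: the both-tight solution has a negative serving — not a feasible corner.
carrots + salmon with both tight: 2.838 servings and 2.423 servings → $8.45.
carrots + tempeh with both targets exact would need a negative amount; discard.
hummus + salmon with both tight: 0.8268 servings and 2.438 servings → $7.77.
hummus + tempeh with both targets exact would need a negative amount; discard.
salmon + tempeh with both tight: 1.756 servings and 1.346 servings → $6.37.
The minimum over all feasible corners is $4.14.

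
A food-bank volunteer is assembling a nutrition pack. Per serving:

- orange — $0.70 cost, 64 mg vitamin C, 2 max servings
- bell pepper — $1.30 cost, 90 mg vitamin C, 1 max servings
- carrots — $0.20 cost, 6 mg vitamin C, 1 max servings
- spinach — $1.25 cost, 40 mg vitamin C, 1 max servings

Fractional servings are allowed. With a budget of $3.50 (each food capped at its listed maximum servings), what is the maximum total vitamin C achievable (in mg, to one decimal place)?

Vitamin C per dollar: orange 91.43, bell pepper 69.23, spinach 32, carrots 30.
Take 2 servings of orange: spends $1.40, +128.0 mg vitamin C (running total 128.0 mg).
Take 1 serving of bell pepper: spends $1.30, +90.0 mg vitamin C (running total 218.0 mg).
Take 0.64 servings of spinach: spends $0.80, +25.6 mg vitamin C (running total 243.6 mg).
Filling greedily by vitamin C-per-dollar is optimal for one linear limit, giving 243.6 mg.

243.6 mg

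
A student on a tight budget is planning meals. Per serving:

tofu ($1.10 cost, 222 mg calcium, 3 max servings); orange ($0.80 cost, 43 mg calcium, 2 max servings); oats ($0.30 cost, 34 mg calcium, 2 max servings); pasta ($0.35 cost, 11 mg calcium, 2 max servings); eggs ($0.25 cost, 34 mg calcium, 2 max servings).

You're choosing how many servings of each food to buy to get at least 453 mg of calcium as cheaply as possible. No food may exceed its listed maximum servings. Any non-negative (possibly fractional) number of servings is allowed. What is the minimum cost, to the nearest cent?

Cost per mg of calcium: tofu $0.0050, eggs $0.0074, oats $0.0088, orange $0.0186, pasta $0.0318.
Take 2.041 servings of tofu: +453.0 mg calcium for $2.24 (total $2.24, still need 0.0 mg).
Greedy by cheapest-per-mg is optimal for a single linear constraint, so the minimum cost is $2.24.

$2.24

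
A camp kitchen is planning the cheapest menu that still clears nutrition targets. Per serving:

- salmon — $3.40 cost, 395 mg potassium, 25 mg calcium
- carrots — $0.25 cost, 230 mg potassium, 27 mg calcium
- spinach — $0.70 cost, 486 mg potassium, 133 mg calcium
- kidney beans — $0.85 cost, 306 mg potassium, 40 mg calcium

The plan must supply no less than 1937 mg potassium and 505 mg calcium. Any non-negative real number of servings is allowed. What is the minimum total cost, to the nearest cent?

Compare the cost at each extreme point of the feasible region.
salmon only: max(1937/395, 505/25) = 20.2 servings → $68.68.
carrots only: max(1937/230, 505/27) = 18.7 servings → $4.68.
spinach only: max(1937/486, 505/133) = 3.986 servings → $2.79.
kidney beans only: max(1937/306, 505/40) = 12.62 servings → $10.73.
salmon + carrots with both targets exact would need a negative amount; discard.
salmon + spinach with both tight: 0.3019 servings and 3.74 servings → $3.64.
salmon + kidney beans: the both-tight solution has a negative serving — not a feasible corner.
carrots + spinach with both tight: 0.6979 servings and 3.655 servings → $2.73.
carrots + kidney beans: the both-tight solution has a negative serving — not a feasible corner.
spinach + kidney beans with both tight: 3.625 servings and 0.5735 servings → $3.02.
The minimum over all feasible corners is $2.73.

$2.73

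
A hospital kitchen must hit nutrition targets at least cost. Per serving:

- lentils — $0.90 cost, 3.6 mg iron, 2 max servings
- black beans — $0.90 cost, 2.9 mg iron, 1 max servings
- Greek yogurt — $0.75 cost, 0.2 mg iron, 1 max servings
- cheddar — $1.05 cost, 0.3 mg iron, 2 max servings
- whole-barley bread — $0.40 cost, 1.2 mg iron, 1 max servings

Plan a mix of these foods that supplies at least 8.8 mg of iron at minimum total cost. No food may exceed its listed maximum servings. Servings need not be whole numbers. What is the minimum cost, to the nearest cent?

Cost per mg of iron: lentils $0.2500, black beans $0.3103, whole-barley bread $0.3333, cheddar $3.5000, Greek yogurt $3.7500.
Take 2 servings of lentils: +7.2 mg iron for $1.80 (total $1.80, still need 1.6 mg).
Take 0.5517 servings of black beans: +1.6 mg iron for $0.50 (total $2.30, still need 0.0 mg).
Filling from the cheapest source first is optimal under one linear minimum: $2.30.

$2.30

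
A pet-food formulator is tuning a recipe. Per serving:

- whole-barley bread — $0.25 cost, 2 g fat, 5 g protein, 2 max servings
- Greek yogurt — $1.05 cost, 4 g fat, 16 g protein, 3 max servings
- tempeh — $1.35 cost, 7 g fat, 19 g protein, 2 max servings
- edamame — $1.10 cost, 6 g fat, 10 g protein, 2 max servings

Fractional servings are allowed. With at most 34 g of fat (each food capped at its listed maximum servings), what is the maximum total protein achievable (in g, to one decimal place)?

Protein per g fat: Greek yogurt 4, tempeh 2.714, whole-barley bread 2.5, edamame 1.667.
Take 3 servings of Greek yogurt: uses 12 g fat, +48.0 g protein (running total 48.0 g).
Take 2 servings of tempeh: uses 14 g fat, +38.0 g protein (running total 86.0 g).
Take 2 servings of whole-barley bread: uses 4 g fat, +10.0 g protein (running total 96.0 g).
Take 0.6667 servings of edamame: uses 4 g fat, +6.7 g protein (running total 102.7 g).
Greedy by best ratio exhausts the fat allowance optimally: 102.7 g.

102.7 g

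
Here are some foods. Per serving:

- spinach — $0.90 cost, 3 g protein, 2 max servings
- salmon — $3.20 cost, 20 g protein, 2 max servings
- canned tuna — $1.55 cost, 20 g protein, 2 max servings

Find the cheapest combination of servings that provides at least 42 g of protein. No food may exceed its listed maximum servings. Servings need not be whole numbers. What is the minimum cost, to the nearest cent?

Cost per g of protein: canned tuna $0.0775, salmon $0.1600, spinach $0.3000.
Take 2 servings of canned tuna: +40.0 g protein for $3.10 (total $3.10, still need 2.0 g).
Take 0.1 servings of salmon: +2.0 g protein for $0.32 (total $3.42, still need 0.0 g).
Greedy by cheapest-per-g is optimal for a single linear constraint, so the minimum cost is $3.42.

$3.42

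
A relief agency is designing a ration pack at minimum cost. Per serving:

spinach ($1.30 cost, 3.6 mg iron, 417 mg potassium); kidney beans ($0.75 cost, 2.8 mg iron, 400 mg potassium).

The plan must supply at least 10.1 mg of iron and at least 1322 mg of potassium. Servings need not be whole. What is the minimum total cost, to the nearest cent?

$2.71

A basic optimal solution has at most two foods positive. Try each food alone and each pair with both targets met exactly.
spinach only: max(10.1/3.6, 1322/417) = 3.17 servings → $4.12.
kidney beans only: max(10.1/2.8, 1322/400) = 3.607 servings → $2.71.
spinach + kidney beans with both tight: 1.242 servings and 2.01 servings → $3.12.
Cheapest feasible corner: $2.71.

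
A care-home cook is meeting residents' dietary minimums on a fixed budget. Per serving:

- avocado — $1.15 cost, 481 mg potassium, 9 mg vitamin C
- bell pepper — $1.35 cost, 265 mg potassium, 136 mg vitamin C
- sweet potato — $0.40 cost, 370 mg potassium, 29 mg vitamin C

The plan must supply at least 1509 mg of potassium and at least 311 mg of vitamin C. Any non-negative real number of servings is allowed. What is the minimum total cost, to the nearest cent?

This is a tiny linear program; its minimum lies at a vertex of the feasible set. List the vertices and price them.
avocado only: max(1509/481, 311/9) = 34.56 servings → $39.74.
bell pepper only: max(1509/265, 311/136) = 5.694 servings → $7.69.
sweet potato only: max(1509/370, 311/29) = 10.72 servings → $4.29.
avocado + bell pepper with both tight: 1.948 servings and 2.158 servings → $5.15.
avocado + sweet potato with both targets exact would need a negative amount; discard.
bell pepper + sweet potato with both tight: 1.673 servings and 2.88 servings → $3.41.
Cheapest feasible corner: $3.41.

$3.41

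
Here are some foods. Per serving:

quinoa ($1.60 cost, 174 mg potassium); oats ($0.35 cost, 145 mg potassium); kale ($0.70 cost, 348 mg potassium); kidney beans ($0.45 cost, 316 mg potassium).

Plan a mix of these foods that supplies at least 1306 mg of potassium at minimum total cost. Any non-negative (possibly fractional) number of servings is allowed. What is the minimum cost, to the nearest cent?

Cost per mg of potassium: kidney beans $0.0014, kale $0.0020, oats $0.0024, quinoa $0.0092.
With no serving limits, use only kidney beans: 1306 mg / 316 mg = 4.133 servings × $0.45 = $1.86.

$1.86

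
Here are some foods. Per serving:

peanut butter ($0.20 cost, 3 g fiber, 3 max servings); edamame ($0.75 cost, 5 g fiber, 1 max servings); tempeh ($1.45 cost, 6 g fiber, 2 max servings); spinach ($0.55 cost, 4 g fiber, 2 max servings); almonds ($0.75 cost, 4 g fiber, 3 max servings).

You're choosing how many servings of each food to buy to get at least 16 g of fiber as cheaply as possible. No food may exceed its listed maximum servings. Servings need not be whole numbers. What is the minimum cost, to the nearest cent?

$1.56

Cost per g of fiber: peanut butter $0.0667, spinach $0.1375, edamame $0.1500, almonds $0.1875, tempeh $0.2417.
Take 3 servings of peanut butter: +9.0 g fiber for $0.60 (total $0.60, still need 7.0 g).
Take 1.75 servings of spinach: +7.0 g fiber for $0.96 (total $1.56, still need 0.0 g).
Filling from the cheapest source first is optimal under one linear minimum: $1.56.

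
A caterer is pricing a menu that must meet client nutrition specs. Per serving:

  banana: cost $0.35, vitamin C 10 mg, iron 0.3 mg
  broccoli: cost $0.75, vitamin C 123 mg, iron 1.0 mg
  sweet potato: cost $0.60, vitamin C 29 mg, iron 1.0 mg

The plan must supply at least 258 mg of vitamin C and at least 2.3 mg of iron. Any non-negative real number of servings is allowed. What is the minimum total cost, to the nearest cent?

$1.69

Two binding constraints pin down two serving amounts, so the optimal mix uses at most two foods. The candidates are each food alone (scaled to the tighter of vitamin C/iron) and each pair with both constraints tight.
banana only: max(258/10, 2.3/0.3) = 25.8 servings → $9.03.
broccoli only: max(258/123, 2.3/1.0) = 2.3 servings → $1.73.
sweet potato only: max(258/29, 2.3/1.0) = 8.897 servings → $5.34.
banana + broccoli with both tight: 0.9257 servings and 2.022 servings → $1.84.
banana + sweet potato: the both-tight solution has a negative serving — not a feasible corner.
broccoli + sweet potato with both tight: 2.035 servings and 0.2649 servings → $1.69.
Cheapest feasible corner: $1.69.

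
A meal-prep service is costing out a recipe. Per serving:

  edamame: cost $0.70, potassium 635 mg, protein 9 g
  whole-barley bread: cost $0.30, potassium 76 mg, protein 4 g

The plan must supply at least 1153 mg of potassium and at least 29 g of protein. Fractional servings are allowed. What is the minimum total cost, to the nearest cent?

edamame only: max(1153/635, 29/9) = 3.222 servings → $2.26.
whole-barley bread only: max(1153/76, 29/4) = 15.17 servings → $4.55.
edamame + whole-barley bread with both tight: 1.297 servings and 4.331 servings → $2.21.
So the least-cost plan costs $2.21.

$2.21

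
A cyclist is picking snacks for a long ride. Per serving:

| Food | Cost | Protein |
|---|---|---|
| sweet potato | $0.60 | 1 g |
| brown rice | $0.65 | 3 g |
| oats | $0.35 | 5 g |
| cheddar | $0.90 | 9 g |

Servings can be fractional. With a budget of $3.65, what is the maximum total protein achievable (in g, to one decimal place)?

Protein per dollar: oats 14.29, cheddar 10, brown rice 4.615, sweet potato 1.667.
With no serving limits, spend the whole cost allowance on oats: $3.65 / $0.35 × 5 g = 52.1 g.

52.1 g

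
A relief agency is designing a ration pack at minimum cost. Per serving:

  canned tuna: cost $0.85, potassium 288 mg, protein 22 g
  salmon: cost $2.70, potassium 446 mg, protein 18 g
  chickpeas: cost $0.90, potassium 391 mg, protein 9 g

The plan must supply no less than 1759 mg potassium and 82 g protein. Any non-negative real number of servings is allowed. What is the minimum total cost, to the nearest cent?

$4.55

With two linear requirements the optimum uses one or two foods; enumerate the corners.
canned tuna only: max(1759/288, 82/22) = 6.108 servings → $5.19.
salmon only: max(1759/446, 82/18) = 4.556 servings → $12.30.
chickpeas only: max(1759/391, 82/9) = 9.111 servings → $8.20.
canned tuna + salmon with both tight: 1.061 servings and 3.259 servings → $9.70.
canned tuna + chickpeas with both tight: 2.701 servings and 2.509 servings → $4.55.
salmon + chickpeas with both targets exact would need a negative amount; discard.
Cheapest feasible corner: $4.55.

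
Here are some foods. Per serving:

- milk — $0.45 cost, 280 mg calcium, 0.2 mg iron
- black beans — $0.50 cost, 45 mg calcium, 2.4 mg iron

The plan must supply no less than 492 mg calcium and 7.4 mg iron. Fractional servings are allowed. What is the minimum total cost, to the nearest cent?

$2.06

Minimising a linear cost over {calcium ≥ 492, iron ≥ 7.4, servings ≥ 0} — the optimum is at a vertex, using one or two foods.
milk only: max(492/280, 7.4/0.2) = 37 servings → $16.65.
black beans only: max(492/45, 7.4/2.4) = 10.93 servings → $5.47.
milk + black beans with both tight: 1.279 servings and 2.977 servings → $2.06.
The minimum over all feasible corners is $2.06.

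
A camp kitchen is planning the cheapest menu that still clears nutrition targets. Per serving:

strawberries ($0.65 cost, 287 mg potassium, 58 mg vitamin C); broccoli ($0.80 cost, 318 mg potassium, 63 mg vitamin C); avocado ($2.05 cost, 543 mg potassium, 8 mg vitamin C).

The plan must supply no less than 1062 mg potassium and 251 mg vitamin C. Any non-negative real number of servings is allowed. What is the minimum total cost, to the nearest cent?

The cheapest plan sits at a corner of the feasible region — with two constraints it uses at most two foods.
strawberries only: max(1062/287, 251/58) = 4.328 servings → $2.81.
broccoli only: max(1062/318, 251/63) = 3.984 servings → $3.19.
avocado only: max(1062/543, 251/8) = 31.38 servings → $64.32.
strawberries + broccoli: intersection lies outside the first quadrant.
strawberries + avocado: intersection lies outside the first quadrant.
broccoli + avocado: the both-tight solution has a negative serving — not a feasible corner.
So the least-cost plan costs $2.81.

$2.81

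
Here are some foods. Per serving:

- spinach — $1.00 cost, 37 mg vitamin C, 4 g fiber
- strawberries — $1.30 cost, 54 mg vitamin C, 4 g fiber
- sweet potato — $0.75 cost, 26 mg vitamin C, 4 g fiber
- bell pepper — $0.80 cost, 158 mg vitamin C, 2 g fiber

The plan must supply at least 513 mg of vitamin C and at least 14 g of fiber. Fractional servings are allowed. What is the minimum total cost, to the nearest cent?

At the optimum either one food covers both requirements or two foods hit both targets exactly; no other combination can be cheaper.
spinach only: max(513/37, 14/4) = 13.86 servings → $13.86.
strawberries only: max(513/54, 14/4) = 9.5 servings → $12.35.
sweet potato only: max(513/26, 14/4) = 19.73 servings → $14.80.
bell pepper only: max(513/158, 14/2) = 7 servings → $5.60.
spinach + strawberries: intersection lies outside the first quadrant.
spinach + sweet potato: intersection lies outside the first quadrant.
spinach + bell pepper with both tight: 2.125 servings and 2.749 servings → $4.32.
strawberries + sweet potato with both targets exact would need a negative amount; discard.
strawberries + bell pepper with both tight: 2.263 servings and 2.473 servings → $4.92.
sweet potato + bell pepper with both tight: 2.045 servings and 2.91 servings → $3.86.
The minimum over all feasible corners is $3.86.

$3.86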